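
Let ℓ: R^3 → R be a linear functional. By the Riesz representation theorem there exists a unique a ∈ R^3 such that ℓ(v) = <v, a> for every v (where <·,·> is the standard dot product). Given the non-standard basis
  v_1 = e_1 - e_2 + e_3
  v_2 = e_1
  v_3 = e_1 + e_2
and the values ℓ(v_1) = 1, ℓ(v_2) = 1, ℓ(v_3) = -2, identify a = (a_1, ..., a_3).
a = (1, -3, -3)

Write a = (a_1, ..., a_3) in the standard basis. For each basis vector v_i, ℓ(v_i) = <v_i, a> is a linear equation in the a_j's. Collect the n equations into a matrix system V a = ℓ, where row i of V is v_i (expressed in the standard basis). Since V is invertible (lower-triangular with 1s on the diagonal, up to permutation), solve by back-substitution:
  V =
[[1, -1, 1],
 [1, 0, 0],
 [1, 1, 0]]
  V a = (1, 1, -2)
Solving gives a = (1, -3, -3).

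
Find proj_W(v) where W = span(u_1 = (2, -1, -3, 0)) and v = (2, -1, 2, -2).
proj_W(v) = (-1/7, 1/14, 3/14, 0)

Set up U = [u_1 | ... | u_1] ∈ R^(4×1). The projector onto W = col(U) is P = U (U^T U)^(-1) U^T.
Compute U^T U =
  [14],
and U^T v = (-1).
Solve U^T U · c = U^T v for the coefficients: c = (-1/14). The projection is proj_W(v) = U c.
Check: (v - proj_W(v)) · u_1 = 0  (should be 0).
Result: proj_W(v) = (-1/7, 1/14, 3/14, 0).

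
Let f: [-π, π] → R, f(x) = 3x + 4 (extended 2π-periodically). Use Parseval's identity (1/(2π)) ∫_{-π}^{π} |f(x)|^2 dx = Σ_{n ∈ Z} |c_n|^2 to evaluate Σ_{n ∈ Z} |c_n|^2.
Σ |c_n|^2 = 3π^2 + 16

Expand and integrate term by term over [-π, π]:
  ∫ (3x)^2 dx = 9·(2π^3/3); ∫ 2·3·(4)·x dx = 0 (odd integrand); ∫ 4^2 dx = 16·2π.
So (1/(2π)) ∫_{-π}^{π} (3x + 4)^2 dx = 9π^2/3 + 16 = 3π^2 + 16.
Parseval ⇒ Σ |c_n|^2 = 3π^2 + 16.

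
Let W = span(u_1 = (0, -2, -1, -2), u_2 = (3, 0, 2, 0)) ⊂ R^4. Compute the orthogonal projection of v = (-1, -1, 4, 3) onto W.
proj_W(v) = (87/113, 188/113, 152/113, 188/113)

Set up U = [u_1 | ... | u_2] ∈ R^(4×2). The projector onto W = col(U) is P = U (U^T U)^(-1) U^T.
Compute U^T U =
  [9, -2]
  [-2, 13],
and U^T v = (-8, 5).
Solve U^T U · c = U^T v for the coefficients: c = (-94/113, 29/113). The projection is proj_W(v) = U c.
Check: (v - proj_W(v)) · u_1 = 0  (should be 0).
Check: (v - proj_W(v)) · u_2 = 0  (should be 0).
Result: proj_W(v) = (87/113, 188/113, 152/113, 188/113).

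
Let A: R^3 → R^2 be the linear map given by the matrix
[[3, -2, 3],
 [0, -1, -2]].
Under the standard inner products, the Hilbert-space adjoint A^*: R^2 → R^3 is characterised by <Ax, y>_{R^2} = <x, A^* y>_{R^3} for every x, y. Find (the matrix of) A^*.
A^* = A^T =
[[3, 0],
 [-2, -1],
 [3, -2]]

For real matrices with standard dot products, the defining identity <Ax, y> = <x, A^* y> gives (Ax)^T y = x^T (A^*) y, i.e. x^T A^T y = x^T (A^*) y. Since this holds for all x, y, we must have A^* = A^T. Therefore
A^* =
[[3, 0],
 [-2, -1],
 [3, -2]].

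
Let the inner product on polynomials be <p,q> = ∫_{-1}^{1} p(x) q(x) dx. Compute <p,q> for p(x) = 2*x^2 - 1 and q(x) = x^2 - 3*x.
<p,q> = 2/15

Expand the product: p(x)·q(x) = 2*x^4 - 6*x^3 - x^2 + 3*x.
∫_{-1}^{1} of each monomial x^k gives [2/(k+1) if k even, 0 if k odd]. Integrating term-by-term (or equivalently evaluating the antiderivative F(x) = 2*x^5/5 - 3*x^4/2 - x^3/3 + 3*x^2/2 at the endpoints):
  F(1) − F(−1) = 1/15 − (-1/15) = 2/15.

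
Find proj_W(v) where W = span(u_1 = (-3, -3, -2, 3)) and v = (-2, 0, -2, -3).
proj_W(v) = (-3/31, -3/31, -2/31, 3/31)

Set up U = [u_1 | ... | u_1] ∈ R^(4×1). The projector onto W = col(U) is P = U (U^T U)^(-1) U^T.
Compute U^T U =
  [31],
and U^T v = (1).
Solve U^T U · c = U^T v for the coefficients: c = (1/31). The projection is proj_W(v) = U c.
Check: (v - proj_W(v)) · u_1 = 0  (should be 0).
Result: proj_W(v) = (-3/31, -3/31, -2/31, 3/31).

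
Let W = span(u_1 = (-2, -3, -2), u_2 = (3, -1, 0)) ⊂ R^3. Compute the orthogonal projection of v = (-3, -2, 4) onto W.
proj_W(v) = (-359/161, 50/161, -38/161)

Set up U = [u_1 | ... | u_2] ∈ R^(3×2). The projector onto W = col(U) is P = U (U^T U)^(-1) U^T.
Compute U^T U =
  [17, -3]
  [-3, 10],
and U^T v = (4, -7).
Solve U^T U · c = U^T v for the coefficients: c = (19/161, -107/161). The projection is proj_W(v) = U c.
Check: (v - proj_W(v)) · u_1 = 0  (should be 0).
Check: (v - proj_W(v)) · u_2 = 0  (should be 0).
Result: proj_W(v) = (-359/161, 50/161, -38/161).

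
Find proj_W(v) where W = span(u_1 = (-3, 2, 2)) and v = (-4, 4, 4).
proj_W(v) = (-84/17, 56/17, 56/17)

Set up U = [u_1 | ... | u_1] ∈ R^(3×1). The projector onto W = col(U) is P = U (U^T U)^(-1) U^T.
Compute U^T U =
  [17],
and U^T v = (28).
Solve U^T U · c = U^T v for the coefficients: c = (28/17). The projection is proj_W(v) = U c.
Check: (v - proj_W(v)) · u_1 = 0  (should be 0).
Result: proj_W(v) = (-84/17, 56/17, 56/17).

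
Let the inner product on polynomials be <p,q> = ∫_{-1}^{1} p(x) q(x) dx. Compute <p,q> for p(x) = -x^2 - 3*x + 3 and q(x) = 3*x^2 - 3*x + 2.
<p,q> = 322/15

Expand the product: p(x)·q(x) = -3*x^4 - 6*x^3 + 16*x^2 - 15*x + 6.
∫_{-1}^{1} of each monomial x^k gives [2/(k+1) if k even, 0 if k odd]. Integrating term-by-term (or equivalently evaluating the antiderivative F(x) = -3*x^5/5 - 3*x^4/2 + 16*x^3/3 - 15*x^2/2 + 6*x at the endpoints):
  F(1) − F(−1) = 26/15 − (-296/15) = 322/15.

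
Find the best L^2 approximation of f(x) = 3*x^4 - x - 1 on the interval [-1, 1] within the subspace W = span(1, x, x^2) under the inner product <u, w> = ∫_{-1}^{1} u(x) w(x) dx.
g(x) = 18*x^2/7 - x - 44/35

The best approximation g ∈ W is the orthogonal projection of f onto W. Writing g = a_0 + a_1 x + a_2 x^2, the coefficients solve the normal equations G · a = b where
  G_{ij} = <φ_i, φ_j> and b_i = <f, φ_i>, with φ_0 = 1, φ_1 = x, φ_2 = x^2.
G =
  [2, 0, 2/3]
  [0, 2/3, 0]
  [2/3, 0, 2/5],
b = (-4/5, -2/3, 4/21).
Solving gives a_0 = -44/35, a_1 = -1, a_2 = 18/7, so
  g(x) = 18*x^2/7 - x - 44/35.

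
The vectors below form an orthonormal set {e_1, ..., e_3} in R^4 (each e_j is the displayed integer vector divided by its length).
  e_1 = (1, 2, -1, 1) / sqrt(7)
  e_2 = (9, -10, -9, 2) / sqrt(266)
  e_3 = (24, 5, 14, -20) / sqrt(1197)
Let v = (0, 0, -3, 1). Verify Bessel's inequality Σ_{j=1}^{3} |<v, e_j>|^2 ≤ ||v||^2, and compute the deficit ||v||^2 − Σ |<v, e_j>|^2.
Σ |<v, e_j>|^2 = 1091/126; ||v||^2 = 10; deficit = 169/126

Write each e_j = u_j / sqrt(<u_j, u_j>) where u_j is the displayed integer vector. Then <v, e_j> = <v, u_j> / sqrt(<u_j, u_j>), so |<v, e_j>|^2 = <v, u_j>^2 / <u_j, u_j>.
Coefficients: <v, e_1> = 4/sqrt(7), <v, e_2> = 29/sqrt(266), <v, e_3> = -62/sqrt(1197).
Square and sum: Σ |<v, e_j>|^2 = 1091/126.
Compute ||v||^2 = v·v = 10.
Deficit = 10 − 1091/126 = 169/126 ≥ 0, confirming Bessel's inequality. (The deficit equals ||v − Σ <v,e_j> e_j||^2, the squared distance from v to span{e_j}.)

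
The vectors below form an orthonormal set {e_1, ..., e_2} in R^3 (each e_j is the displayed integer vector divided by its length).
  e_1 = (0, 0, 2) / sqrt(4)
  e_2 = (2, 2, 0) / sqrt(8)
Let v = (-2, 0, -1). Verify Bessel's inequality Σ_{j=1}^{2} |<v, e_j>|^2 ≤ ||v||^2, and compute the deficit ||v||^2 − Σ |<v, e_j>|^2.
Σ |<v, e_j>|^2 = 3; ||v||^2 = 5; deficit = 2

Write each e_j = u_j / sqrt(<u_j, u_j>) where u_j is the displayed integer vector. Then <v, e_j> = <v, u_j> / sqrt(<u_j, u_j>), so |<v, e_j>|^2 = <v, u_j>^2 / <u_j, u_j>.
Coefficients: <v, e_1> = -2/sqrt(4), <v, e_2> = -4/sqrt(8).
Square and sum: Σ |<v, e_j>|^2 = 3.
Compute ||v||^2 = v·v = 5.
Deficit = 5 − 3 = 2 ≥ 0, confirming Bessel's inequality. (The deficit equals ||v − Σ <v,e_j> e_j||^2, the squared distance from v to span{e_j}.)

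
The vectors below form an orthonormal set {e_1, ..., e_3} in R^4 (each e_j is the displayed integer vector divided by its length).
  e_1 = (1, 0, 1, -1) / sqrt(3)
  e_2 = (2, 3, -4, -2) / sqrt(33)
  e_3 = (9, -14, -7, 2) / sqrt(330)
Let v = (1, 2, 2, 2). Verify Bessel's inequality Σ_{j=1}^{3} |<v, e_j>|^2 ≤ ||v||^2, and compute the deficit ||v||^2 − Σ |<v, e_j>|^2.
Σ |<v, e_j>|^2 = 101/30; ||v||^2 = 13; deficit = 289/30

Write each e_j = u_j / sqrt(<u_j, u_j>) where u_j is the displayed integer vector. Then <v, e_j> = <v, u_j> / sqrt(<u_j, u_j>), so |<v, e_j>|^2 = <v, u_j>^2 / <u_j, u_j>.
Coefficients: <v, e_1> = 1/sqrt(3), <v, e_2> = -4/sqrt(33), <v, e_3> = -29/sqrt(330).
Square and sum: Σ |<v, e_j>|^2 = 101/30.
Compute ||v||^2 = v·v = 13.
Deficit = 13 − 101/30 = 289/30 ≥ 0, confirming Bessel's inequality. (The deficit equals ||v − Σ <v,e_j> e_j||^2, the squared distance from v to span{e_j}.)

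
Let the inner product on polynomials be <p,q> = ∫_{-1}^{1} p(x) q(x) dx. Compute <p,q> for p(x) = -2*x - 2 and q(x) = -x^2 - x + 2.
<p,q> = -16/3

Expand the product: p(x)·q(x) = 2*x^3 + 4*x^2 - 2*x - 4.
∫_{-1}^{1} of each monomial x^k gives [2/(k+1) if k even, 0 if k odd]. Integrating term-by-term (or equivalently evaluating the antiderivative F(x) = x^4/2 + 4*x^3/3 - x^2 - 4*x at the endpoints):
  F(1) − F(−1) = -19/6 − (13/6) = -16/3.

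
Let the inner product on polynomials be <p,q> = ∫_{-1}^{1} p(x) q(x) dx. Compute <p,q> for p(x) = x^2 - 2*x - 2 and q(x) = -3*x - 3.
<p,q> = 14

Expand the product: p(x)·q(x) = -3*x^3 + 3*x^2 + 12*x + 6.
∫_{-1}^{1} of each monomial x^k gives [2/(k+1) if k even, 0 if k odd]. Integrating term-by-term (or equivalently evaluating the antiderivative F(x) = -3*x^4/4 + x^3 + 6*x^2 + 6*x at the endpoints):
  F(1) − F(−1) = 49/4 − (-7/4) = 14.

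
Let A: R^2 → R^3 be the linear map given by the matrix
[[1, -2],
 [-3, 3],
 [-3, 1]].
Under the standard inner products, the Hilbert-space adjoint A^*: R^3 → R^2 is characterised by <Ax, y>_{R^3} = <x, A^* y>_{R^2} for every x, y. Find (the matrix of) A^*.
A^* = A^T =
[[1, -3, -3],
 [-2, 3, 1]]

For real matrices with standard dot products, the defining identity <Ax, y> = <x, A^* y> gives (Ax)^T y = x^T (A^*) y, i.e. x^T A^T y = x^T (A^*) y. Since this holds for all x, y, we must have A^* = A^T. Therefore
A^* =
[[1, -3, -3],
 [-2, 3, 1]].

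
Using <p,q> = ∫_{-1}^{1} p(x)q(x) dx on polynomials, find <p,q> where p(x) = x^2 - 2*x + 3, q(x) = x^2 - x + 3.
<p,q> = 356/15

Expand the product: p(x)·q(x) = x^4 - 3*x^3 + 8*x^2 - 9*x + 9.
∫_{-1}^{1} of each monomial x^k gives [2/(k+1) if k even, 0 if k odd]. Integrating term-by-term (or equivalently evaluating the antiderivative F(x) = x^5/5 - 3*x^4/4 + 8*x^3/3 - 9*x^2/2 + 9*x at the endpoints):
  F(1) − F(−1) = 397/60 − (-1027/60) = 356/15.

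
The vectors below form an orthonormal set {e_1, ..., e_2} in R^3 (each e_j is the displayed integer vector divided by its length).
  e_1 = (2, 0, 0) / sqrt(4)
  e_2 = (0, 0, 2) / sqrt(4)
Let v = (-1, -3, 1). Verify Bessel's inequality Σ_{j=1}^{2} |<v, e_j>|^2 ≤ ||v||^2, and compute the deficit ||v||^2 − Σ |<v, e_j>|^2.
Σ |<v, e_j>|^2 = 2; ||v||^2 = 11; deficit = 9

Write each e_j = u_j / sqrt(<u_j, u_j>) where u_j is the displayed integer vector. Then <v, e_j> = <v, u_j> / sqrt(<u_j, u_j>), so |<v, e_j>|^2 = <v, u_j>^2 / <u_j, u_j>.
Coefficients: <v, e_1> = -2/sqrt(4), <v, e_2> = 2/sqrt(4).
Square and sum: Σ |<v, e_j>|^2 = 2.
Compute ||v||^2 = v·v = 11.
Deficit = 11 − 2 = 9 ≥ 0, confirming Bessel's inequality. (The deficit equals ||v − Σ <v,e_j> e_j||^2, the squared distance from v to span{e_j}.)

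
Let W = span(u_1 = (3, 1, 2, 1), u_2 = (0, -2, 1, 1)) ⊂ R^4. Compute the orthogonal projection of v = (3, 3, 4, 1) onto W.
proj_W(v) = (381/89, 199/89, 218/89, 91/89)

Set up U = [u_1 | ... | u_2] ∈ R^(4×2). The projector onto W = col(U) is P = U (U^T U)^(-1) U^T.
Compute U^T U =
  [15, 1]
  [1, 6],
and U^T v = (21, -1).
Solve U^T U · c = U^T v for the coefficients: c = (127/89, -36/89). The projection is proj_W(v) = U c.
Check: (v - proj_W(v)) · u_1 = 0  (should be 0).
Check: (v - proj_W(v)) · u_2 = 0  (should be 0).
Result: proj_W(v) = (381/89, 199/89, 218/89, 91/89).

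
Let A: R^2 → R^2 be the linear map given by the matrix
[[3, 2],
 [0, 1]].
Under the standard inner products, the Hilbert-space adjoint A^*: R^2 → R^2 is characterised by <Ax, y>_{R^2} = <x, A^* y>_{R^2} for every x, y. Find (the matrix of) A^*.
A^* = A^T =
[[3, 0],
 [2, 1]]

For real matrices with standard dot products, the defining identity <Ax, y> = <x, A^* y> gives (Ax)^T y = x^T (A^*) y, i.e. x^T A^T y = x^T (A^*) y. Since this holds for all x, y, we must have A^* = A^T. Therefore
A^* =
[[3, 0],
 [2, 1]].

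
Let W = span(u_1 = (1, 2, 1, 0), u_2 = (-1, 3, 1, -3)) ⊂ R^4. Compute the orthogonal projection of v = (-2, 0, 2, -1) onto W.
proj_W(v) = (-1, 1/2, 0, -3/2)

Set up U = [u_1 | ... | u_2] ∈ R^(4×2). The projector onto W = col(U) is P = U (U^T U)^(-1) U^T.
Compute U^T U =
  [6, 6]
  [6, 20],
and U^T v = (0, 7).
Solve U^T U · c = U^T v for the coefficients: c = (-1/2, 1/2). The projection is proj_W(v) = U c.
Check: (v - proj_W(v)) · u_1 = 0  (should be 0).
Check: (v - proj_W(v)) · u_2 = 0  (should be 0).
Result: proj_W(v) = (-1, 1/2, 0, -3/2).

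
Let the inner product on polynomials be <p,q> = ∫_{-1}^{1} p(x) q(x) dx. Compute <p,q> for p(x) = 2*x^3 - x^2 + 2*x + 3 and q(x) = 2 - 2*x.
<p,q> = 32/5

Expand the product: p(x)·q(x) = -4*x^4 + 6*x^3 - 6*x^2 - 2*x + 6.
∫_{-1}^{1} of each monomial x^k gives [2/(k+1) if k even, 0 if k odd]. Integrating term-by-term (or equivalently evaluating the antiderivative F(x) = -4*x^5/5 + 3*x^4/2 - 2*x^3 - x^2 + 6*x at the endpoints):
  F(1) − F(−1) = 37/10 − (-27/10) = 32/5.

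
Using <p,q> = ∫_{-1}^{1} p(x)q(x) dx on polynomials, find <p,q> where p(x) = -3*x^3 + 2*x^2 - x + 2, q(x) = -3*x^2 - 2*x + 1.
<p,q> = 8/3

Expand the product: p(x)·q(x) = 9*x^5 - 4*x^3 - 2*x^2 - 5*x + 2.
∫_{-1}^{1} of each monomial x^k gives [2/(k+1) if k even, 0 if k odd]. Integrating term-by-term (or equivalently evaluating the antiderivative F(x) = 3*x^6/2 - x^4 - 2*x^3/3 - 5*x^2/2 + 2*x at the endpoints):
  F(1) − F(−1) = -2/3 − (-10/3) = 8/3.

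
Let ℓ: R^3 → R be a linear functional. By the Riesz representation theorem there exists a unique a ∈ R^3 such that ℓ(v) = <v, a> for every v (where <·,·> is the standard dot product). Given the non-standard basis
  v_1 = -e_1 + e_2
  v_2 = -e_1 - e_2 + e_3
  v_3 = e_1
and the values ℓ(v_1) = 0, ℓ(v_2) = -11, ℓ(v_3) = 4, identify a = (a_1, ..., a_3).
a = (4, 4, -3)

Write a = (a_1, ..., a_3) in the standard basis. For each basis vector v_i, ℓ(v_i) = <v_i, a> is a linear equation in the a_j's. Collect the n equations into a matrix system V a = ℓ, where row i of V is v_i (expressed in the standard basis). Since V is invertible (lower-triangular with 1s on the diagonal, up to permutation), solve by back-substitution:
  V =
[[-1, 1, 0],
 [-1, -1, 1],
 [1, 0, 0]]
  V a = (0, -11, 4)
Solving gives a = (4, 4, -3).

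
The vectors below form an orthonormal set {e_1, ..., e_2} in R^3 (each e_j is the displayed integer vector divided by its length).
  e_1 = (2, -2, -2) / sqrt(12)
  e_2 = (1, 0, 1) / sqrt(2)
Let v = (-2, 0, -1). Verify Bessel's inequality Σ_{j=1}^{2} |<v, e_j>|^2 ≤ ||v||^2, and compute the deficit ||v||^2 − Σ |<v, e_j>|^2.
Σ |<v, e_j>|^2 = 29/6; ||v||^2 = 5; deficit = 1/6

Write each e_j = u_j / sqrt(<u_j, u_j>) where u_j is the displayed integer vector. Then <v, e_j> = <v, u_j> / sqrt(<u_j, u_j>), so |<v, e_j>|^2 = <v, u_j>^2 / <u_j, u_j>.
Coefficients: <v, e_1> = -2/sqrt(12), <v, e_2> = -3/sqrt(2).
Square and sum: Σ |<v, e_j>|^2 = 29/6.
Compute ||v||^2 = v·v = 5.
Deficit = 5 − 29/6 = 1/6 ≥ 0, confirming Bessel's inequality. (The deficit equals ||v − Σ <v,e_j> e_j||^2, the squared distance from v to span{e_j}.)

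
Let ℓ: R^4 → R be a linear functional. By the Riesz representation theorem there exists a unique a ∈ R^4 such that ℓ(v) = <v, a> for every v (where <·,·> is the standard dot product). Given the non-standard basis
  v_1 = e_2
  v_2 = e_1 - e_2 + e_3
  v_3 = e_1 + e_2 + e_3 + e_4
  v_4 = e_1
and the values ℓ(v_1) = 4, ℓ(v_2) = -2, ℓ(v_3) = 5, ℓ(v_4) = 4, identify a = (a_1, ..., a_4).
a = (4, 4, -2, -1)

Write a = (a_1, ..., a_4) in the standard basis. For each basis vector v_i, ℓ(v_i) = <v_i, a> is a linear equation in the a_j's. Collect the n equations into a matrix system V a = ℓ, where row i of V is v_i (expressed in the standard basis). Since V is invertible (lower-triangular with 1s on the diagonal, up to permutation), solve by back-substitution:
  V =
[[0, 1, 0, 0],
 [1, -1, 1, 0],
 [1, 1, 1, 1],
 [1, 0, 0, 0]]
  V a = (4, -2, 5, 4)
Solving gives a = (4, 4, -2, -1).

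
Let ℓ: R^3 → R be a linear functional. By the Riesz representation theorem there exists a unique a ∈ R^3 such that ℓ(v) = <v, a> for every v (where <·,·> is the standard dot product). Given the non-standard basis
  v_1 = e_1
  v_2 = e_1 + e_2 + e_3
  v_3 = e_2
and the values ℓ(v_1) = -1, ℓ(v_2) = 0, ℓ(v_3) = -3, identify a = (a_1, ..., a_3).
a = (-1, -3, 4)

Write a = (a_1, ..., a_3) in the standard basis. For each basis vector v_i, ℓ(v_i) = <v_i, a> is a linear equation in the a_j's. Collect the n equations into a matrix system V a = ℓ, where row i of V is v_i (expressed in the standard basis). Since V is invertible (lower-triangular with 1s on the diagonal, up to permutation), solve by back-substitution:
  V =
[[1, 0, 0],
 [1, 1, 1],
 [0, 1, 0]]
  V a = (-1, 0, -3)
Solving gives a = (-1, -3, 4).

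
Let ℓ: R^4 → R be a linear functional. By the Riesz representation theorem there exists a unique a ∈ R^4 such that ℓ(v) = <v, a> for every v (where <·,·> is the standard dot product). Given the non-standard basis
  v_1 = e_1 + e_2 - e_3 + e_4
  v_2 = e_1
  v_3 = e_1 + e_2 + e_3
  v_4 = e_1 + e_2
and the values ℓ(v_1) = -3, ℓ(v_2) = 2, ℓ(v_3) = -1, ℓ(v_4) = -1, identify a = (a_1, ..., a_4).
a = (2, -3, 0, -2)

Write a = (a_1, ..., a_4) in the standard basis. For each basis vector v_i, ℓ(v_i) = <v_i, a> is a linear equation in the a_j's. Collect the n equations into a matrix system V a = ℓ, where row i of V is v_i (expressed in the standard basis). Since V is invertible (lower-triangular with 1s on the diagonal, up to permutation), solve by back-substitution:
  V =
[[1, 1, -1, 1],
 [1, 0, 0, 0],
 [1, 1, 1, 0],
 [1, 1, 0, 0]]
  V a = (-3, 2, -1, -1)
Solving gives a = (2, -3, 0, -2).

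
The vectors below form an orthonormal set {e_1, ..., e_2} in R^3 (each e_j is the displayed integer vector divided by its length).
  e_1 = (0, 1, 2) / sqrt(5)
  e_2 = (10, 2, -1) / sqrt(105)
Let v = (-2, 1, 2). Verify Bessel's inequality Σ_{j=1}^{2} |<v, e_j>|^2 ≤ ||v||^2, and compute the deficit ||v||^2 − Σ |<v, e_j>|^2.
Σ |<v, e_j>|^2 = 185/21; ||v||^2 = 9; deficit = 4/21

Write each e_j = u_j / sqrt(<u_j, u_j>) where u_j is the displayed integer vector. Then <v, e_j> = <v, u_j> / sqrt(<u_j, u_j>), so |<v, e_j>|^2 = <v, u_j>^2 / <u_j, u_j>.
Coefficients: <v, e_1> = 5/sqrt(5), <v, e_2> = -20/sqrt(105).
Square and sum: Σ |<v, e_j>|^2 = 185/21.
Compute ||v||^2 = v·v = 9.
Deficit = 9 − 185/21 = 4/21 ≥ 0, confirming Bessel's inequality. (The deficit equals ||v − Σ <v,e_j> e_j||^2, the squared distance from v to span{e_j}.)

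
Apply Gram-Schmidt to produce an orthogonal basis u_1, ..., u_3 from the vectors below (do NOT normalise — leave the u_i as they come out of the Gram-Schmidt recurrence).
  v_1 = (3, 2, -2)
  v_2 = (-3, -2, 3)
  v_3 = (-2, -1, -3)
Orthogonal basis:
  u_1 = (3, 2, -2)
  u_2 = (6/17, 4/17, 13/17)
  u_3 = (-2/13, 3/13, 0)

Apply the Gram-Schmidt recurrence
  u_1 = v_1
  u_i = v_i − Σ_{j<i} ((v_i · u_j) / (u_j · u_j)) · u_j.

Step by step this gives:
  u_1 = (3, 2, -2)
  u_2 = (6/17, 4/17, 13/17)
  u_3 = (-2/13, 3/13, 0)

Orthogonality check:
  u_2 · u_1 = 0 (should be 0)
  u_3 · u_1 = 0 (should be 0)
  u_3 · u_2 = 0 (should be 0)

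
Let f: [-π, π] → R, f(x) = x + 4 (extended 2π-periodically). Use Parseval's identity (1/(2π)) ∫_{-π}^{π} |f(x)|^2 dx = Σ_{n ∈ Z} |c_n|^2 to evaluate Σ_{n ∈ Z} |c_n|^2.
Σ |c_n|^2 = π^2/3 + 16

Expand and integrate term by term over [-π, π]:
  ∫ (x)^2 dx = 1·(2π^3/3); ∫ 2·1·(4)·x dx = 0 (odd integrand); ∫ 4^2 dx = 16·2π.
So (1/(2π)) ∫_{-π}^{π} (x + 4)^2 dx = 1π^2/3 + 16 = π^2/3 + 16.
Parseval ⇒ Σ |c_n|^2 = π^2/3 + 16.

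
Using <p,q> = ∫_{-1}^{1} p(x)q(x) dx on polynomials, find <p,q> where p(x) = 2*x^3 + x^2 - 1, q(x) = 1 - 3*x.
<p,q> = -56/15

Expand the product: p(x)·q(x) = -6*x^4 - x^3 + x^2 + 3*x - 1.
∫_{-1}^{1} of each monomial x^k gives [2/(k+1) if k even, 0 if k odd]. Integrating term-by-term (or equivalently evaluating the antiderivative F(x) = -6*x^5/5 - x^4/4 + x^3/3 + 3*x^2/2 - x at the endpoints):
  F(1) − F(−1) = -37/60 − (187/60) = -56/15.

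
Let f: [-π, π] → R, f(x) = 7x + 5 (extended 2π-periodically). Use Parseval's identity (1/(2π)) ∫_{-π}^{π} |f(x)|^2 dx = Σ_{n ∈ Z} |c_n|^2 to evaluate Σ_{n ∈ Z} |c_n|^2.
Σ |c_n|^2 = 49π^2/3 + 25

Expand and integrate term by term over [-π, π]:
  ∫ (7x)^2 dx = 49·(2π^3/3); ∫ 2·7·(5)·x dx = 0 (odd integrand); ∫ 5^2 dx = 25·2π.
So (1/(2π)) ∫_{-π}^{π} (7x + 5)^2 dx = 49π^2/3 + 25 = 49π^2/3 + 25.
Parseval ⇒ Σ |c_n|^2 = 49π^2/3 + 25.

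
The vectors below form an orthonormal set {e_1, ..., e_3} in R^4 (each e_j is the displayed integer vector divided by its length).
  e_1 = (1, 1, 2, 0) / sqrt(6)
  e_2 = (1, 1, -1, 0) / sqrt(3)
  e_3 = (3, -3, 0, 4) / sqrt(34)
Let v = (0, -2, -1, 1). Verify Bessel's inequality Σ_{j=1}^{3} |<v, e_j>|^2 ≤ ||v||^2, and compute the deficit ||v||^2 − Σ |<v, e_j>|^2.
Σ |<v, e_j>|^2 = 101/17; ||v||^2 = 6; deficit = 1/17

Write each e_j = u_j / sqrt(<u_j, u_j>) where u_j is the displayed integer vector. Then <v, e_j> = <v, u_j> / sqrt(<u_j, u_j>), so |<v, e_j>|^2 = <v, u_j>^2 / <u_j, u_j>.
Coefficients: <v, e_1> = -4/sqrt(6), <v, e_2> = -1/sqrt(3), <v, e_3> = 10/sqrt(34).
Square and sum: Σ |<v, e_j>|^2 = 101/17.
Compute ||v||^2 = v·v = 6.
Deficit = 6 − 101/17 = 1/17 ≥ 0, confirming Bessel's inequality. (The deficit equals ||v − Σ <v,e_j> e_j||^2, the squared distance from v to span{e_j}.)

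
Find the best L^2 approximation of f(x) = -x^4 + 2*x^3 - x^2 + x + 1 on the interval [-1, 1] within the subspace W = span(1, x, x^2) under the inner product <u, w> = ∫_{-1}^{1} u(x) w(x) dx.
g(x) = -13*x^2/7 + 11*x/5 + 38/35

The best approximation g ∈ W is the orthogonal projection of f onto W. Writing g = a_0 + a_1 x + a_2 x^2, the coefficients solve the normal equations G · a = b where
  G_{ij} = <φ_i, φ_j> and b_i = <f, φ_i>, with φ_0 = 1, φ_1 = x, φ_2 = x^2.
G =
  [2, 0, 2/3]
  [0, 2/3, 0]
  [2/3, 0, 2/5],
b = (14/15, 22/15, -2/105).
Solving gives a_0 = 38/35, a_1 = 11/5, a_2 = -13/7, so
  g(x) = -13*x^2/7 + 11*x/5 + 38/35.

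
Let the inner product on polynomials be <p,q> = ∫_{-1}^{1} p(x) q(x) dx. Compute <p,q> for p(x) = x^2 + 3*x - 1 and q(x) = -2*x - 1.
<p,q> = -8/3

Expand the product: p(x)·q(x) = -2*x^3 - 7*x^2 - x + 1.
∫_{-1}^{1} of each monomial x^k gives [2/(k+1) if k even, 0 if k odd]. Integrating term-by-term (or equivalently evaluating the antiderivative F(x) = -x^4/2 - 7*x^3/3 - x^2/2 + x at the endpoints):
  F(1) − F(−1) = -7/3 − (1/3) = -8/3.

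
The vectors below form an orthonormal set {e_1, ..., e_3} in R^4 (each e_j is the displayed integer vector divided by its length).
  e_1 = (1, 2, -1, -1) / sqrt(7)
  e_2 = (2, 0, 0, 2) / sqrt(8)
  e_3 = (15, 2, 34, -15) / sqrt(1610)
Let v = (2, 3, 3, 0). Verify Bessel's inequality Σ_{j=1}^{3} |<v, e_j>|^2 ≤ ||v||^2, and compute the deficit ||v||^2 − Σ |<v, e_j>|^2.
Σ |<v, e_j>|^2 = 87/5; ||v||^2 = 22; deficit = 23/5

Write each e_j = u_j / sqrt(<u_j, u_j>) where u_j is the displayed integer vector. Then <v, e_j> = <v, u_j> / sqrt(<u_j, u_j>), so |<v, e_j>|^2 = <v, u_j>^2 / <u_j, u_j>.
Coefficients: <v, e_1> = 5/sqrt(7), <v, e_2> = 4/sqrt(8), <v, e_3> = 138/sqrt(1610).
Square and sum: Σ |<v, e_j>|^2 = 87/5.
Compute ||v||^2 = v·v = 22.
Deficit = 22 − 87/5 = 23/5 ≥ 0, confirming Bessel's inequality. (The deficit equals ||v − Σ <v,e_j> e_j||^2, the squared distance from v to span{e_j}.)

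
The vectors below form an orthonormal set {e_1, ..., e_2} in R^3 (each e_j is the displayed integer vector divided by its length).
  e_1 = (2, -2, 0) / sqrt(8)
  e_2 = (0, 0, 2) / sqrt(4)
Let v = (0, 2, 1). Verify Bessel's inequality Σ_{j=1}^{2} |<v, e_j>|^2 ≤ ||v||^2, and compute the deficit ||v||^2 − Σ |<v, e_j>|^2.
Σ |<v, e_j>|^2 = 3; ||v||^2 = 5; deficit = 2

Write each e_j = u_j / sqrt(<u_j, u_j>) where u_j is the displayed integer vector. Then <v, e_j> = <v, u_j> / sqrt(<u_j, u_j>), so |<v, e_j>|^2 = <v, u_j>^2 / <u_j, u_j>.
Coefficients: <v, e_1> = -4/sqrt(8), <v, e_2> = 2/sqrt(4).
Square and sum: Σ |<v, e_j>|^2 = 3.
Compute ||v||^2 = v·v = 5.
Deficit = 5 − 3 = 2 ≥ 0, confirming Bessel's inequality. (The deficit equals ||v − Σ <v,e_j> e_j||^2, the squared distance from v to span{e_j}.)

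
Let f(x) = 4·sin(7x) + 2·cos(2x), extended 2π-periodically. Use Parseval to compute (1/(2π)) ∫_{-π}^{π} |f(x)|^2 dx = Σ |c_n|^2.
Σ |c_n|^2 = 10

Expand |f|^2 and use orthogonality of {sin(nx), cos(mx)} on [-π, π]:
  ∫_{-π}^{π} sin(nx)^2 dx = π, ∫ cos(mx)^2 dx = π, and cross terms integrate to 0.
So ∫_{-π}^{π} f(x)^2 dx = 4^2 · π + 2^2 · π = (16 + 4)π.
Divide by 2π: (16 + 4)/2 = 10.
By Parseval, this equals Σ |c_n|^2.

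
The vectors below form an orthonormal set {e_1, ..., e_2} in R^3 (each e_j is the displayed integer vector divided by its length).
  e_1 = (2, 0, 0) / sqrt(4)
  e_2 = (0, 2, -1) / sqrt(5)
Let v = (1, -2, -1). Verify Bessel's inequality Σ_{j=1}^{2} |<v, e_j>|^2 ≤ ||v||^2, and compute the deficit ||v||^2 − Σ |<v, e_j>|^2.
Σ |<v, e_j>|^2 = 14/5; ||v||^2 = 6; deficit = 16/5

Write each e_j = u_j / sqrt(<u_j, u_j>) where u_j is the displayed integer vector. Then <v, e_j> = <v, u_j> / sqrt(<u_j, u_j>), so |<v, e_j>|^2 = <v, u_j>^2 / <u_j, u_j>.
Coefficients: <v, e_1> = 2/sqrt(4), <v, e_2> = -3/sqrt(5).
Square and sum: Σ |<v, e_j>|^2 = 14/5.
Compute ||v||^2 = v·v = 6.
Deficit = 6 − 14/5 = 16/5 ≥ 0, confirming Bessel's inequality. (The deficit equals ||v − Σ <v,e_j> e_j||^2, the squared distance from v to span{e_j}.)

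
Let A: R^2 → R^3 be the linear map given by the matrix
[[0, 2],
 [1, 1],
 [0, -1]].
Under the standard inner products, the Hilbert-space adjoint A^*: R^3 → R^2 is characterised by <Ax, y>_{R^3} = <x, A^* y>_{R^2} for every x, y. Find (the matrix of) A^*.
A^* = A^T =
[[0, 1, 0],
 [2, 1, -1]]

For real matrices with standard dot products, the defining identity <Ax, y> = <x, A^* y> gives (Ax)^T y = x^T (A^*) y, i.e. x^T A^T y = x^T (A^*) y. Since this holds for all x, y, we must have A^* = A^T. Therefore
A^* =
[[0, 1, 0],
 [2, 1, -1]].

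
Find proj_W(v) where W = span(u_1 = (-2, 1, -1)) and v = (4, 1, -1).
proj_W(v) = (2, -1, 1)

Set up U = [u_1 | ... | u_1] ∈ R^(3×1). The projector onto W = col(U) is P = U (U^T U)^(-1) U^T.
Compute U^T U =
  [6],
and U^T v = (-6).
Solve U^T U · c = U^T v for the coefficients: c = (-1). The projection is proj_W(v) = U c.
Check: (v - proj_W(v)) · u_1 = 0  (should be 0).
Result: proj_W(v) = (2, -1, 1).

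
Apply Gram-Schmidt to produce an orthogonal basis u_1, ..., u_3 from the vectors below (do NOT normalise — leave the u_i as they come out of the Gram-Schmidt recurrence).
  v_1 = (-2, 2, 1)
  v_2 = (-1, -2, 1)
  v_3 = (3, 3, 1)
Orthogonal basis:
  u_1 = (-2, 2, 1)
  u_2 = (-11/9, -16/9, 10/9)
  u_3 = (84/53, 21/53, 126/53)

Apply the Gram-Schmidt recurrence
  u_1 = v_1
  u_i = v_i − Σ_{j<i} ((v_i · u_j) / (u_j · u_j)) · u_j.

Step by step this gives:
  u_1 = (-2, 2, 1)
  u_2 = (-11/9, -16/9, 10/9)
  u_3 = (84/53, 21/53, 126/53)

Orthogonality check:
  u_2 · u_1 = 0 (should be 0)
  u_3 · u_1 = 0 (should be 0)
  u_3 · u_2 = 0 (should be 0)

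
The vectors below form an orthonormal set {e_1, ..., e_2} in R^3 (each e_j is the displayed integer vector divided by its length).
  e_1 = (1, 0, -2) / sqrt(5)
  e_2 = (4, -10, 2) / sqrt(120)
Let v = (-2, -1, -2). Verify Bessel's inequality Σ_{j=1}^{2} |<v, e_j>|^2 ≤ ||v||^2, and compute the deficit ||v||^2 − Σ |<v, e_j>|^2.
Σ |<v, e_j>|^2 = 5/6; ||v||^2 = 9; deficit = 49/6

Write each e_j = u_j / sqrt(<u_j, u_j>) where u_j is the displayed integer vector. Then <v, e_j> = <v, u_j> / sqrt(<u_j, u_j>), so |<v, e_j>|^2 = <v, u_j>^2 / <u_j, u_j>.
Coefficients: <v, e_1> = 2/sqrt(5), <v, e_2> = -2/sqrt(120).
Square and sum: Σ |<v, e_j>|^2 = 5/6.
Compute ||v||^2 = v·v = 9.
Deficit = 9 − 5/6 = 49/6 ≥ 0, confirming Bessel's inequality. (The deficit equals ||v − Σ <v,e_j> e_j||^2, the squared distance from v to span{e_j}.)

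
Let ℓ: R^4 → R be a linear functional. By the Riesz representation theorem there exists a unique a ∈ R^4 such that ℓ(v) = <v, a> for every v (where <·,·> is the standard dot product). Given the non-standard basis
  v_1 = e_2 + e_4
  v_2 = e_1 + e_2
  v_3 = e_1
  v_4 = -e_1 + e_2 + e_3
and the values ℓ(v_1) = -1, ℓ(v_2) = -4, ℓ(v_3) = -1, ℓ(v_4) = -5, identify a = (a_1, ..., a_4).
a = (-1, -3, -3, 2)

Write a = (a_1, ..., a_4) in the standard basis. For each basis vector v_i, ℓ(v_i) = <v_i, a> is a linear equation in the a_j's. Collect the n equations into a matrix system V a = ℓ, where row i of V is v_i (expressed in the standard basis). Since V is invertible (lower-triangular with 1s on the diagonal, up to permutation), solve by back-substitution:
  V =
[[0, 1, 0, 1],
 [1, 1, 0, 0],
 [1, 0, 0, 0],
 [-1, 1, 1, 0]]
  V a = (-1, -4, -1, -5)
Solving gives a = (-1, -3, -3, 2).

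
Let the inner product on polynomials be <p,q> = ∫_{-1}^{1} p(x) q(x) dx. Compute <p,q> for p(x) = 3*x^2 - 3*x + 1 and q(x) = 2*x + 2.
<p,q> = 4

Expand the product: p(x)·q(x) = 6*x^3 - 4*x + 2.
∫_{-1}^{1} of each monomial x^k gives [2/(k+1) if k even, 0 if k odd]. Integrating term-by-term (or equivalently evaluating the antiderivative F(x) = 3*x^4/2 - 2*x^2 + 2*x at the endpoints):
  F(1) − F(−1) = 3/2 − (-5/2) = 4.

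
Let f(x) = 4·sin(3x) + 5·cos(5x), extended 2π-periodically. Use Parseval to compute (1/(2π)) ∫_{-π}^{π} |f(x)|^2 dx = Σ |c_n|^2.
Σ |c_n|^2 = 41/2

Expand |f|^2 and use orthogonality of {sin(nx), cos(mx)} on [-π, π]:
  ∫_{-π}^{π} sin(nx)^2 dx = π, ∫ cos(mx)^2 dx = π, and cross terms integrate to 0.
So ∫_{-π}^{π} f(x)^2 dx = 4^2 · π + 5^2 · π = (16 + 25)π.
Divide by 2π: (16 + 25)/2 = 41/2.
By Parseval, this equals Σ |c_n|^2.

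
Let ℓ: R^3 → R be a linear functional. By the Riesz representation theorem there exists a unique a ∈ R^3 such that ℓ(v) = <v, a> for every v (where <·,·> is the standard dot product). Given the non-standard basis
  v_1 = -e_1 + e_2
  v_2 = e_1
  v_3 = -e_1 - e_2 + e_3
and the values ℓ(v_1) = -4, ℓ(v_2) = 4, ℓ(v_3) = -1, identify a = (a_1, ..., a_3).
a = (4, 0, 3)

Write a = (a_1, ..., a_3) in the standard basis. For each basis vector v_i, ℓ(v_i) = <v_i, a> is a linear equation in the a_j's. Collect the n equations into a matrix system V a = ℓ, where row i of V is v_i (expressed in the standard basis). Since V is invertible (lower-triangular with 1s on the diagonal, up to permutation), solve by back-substitution:
  V =
[[-1, 1, 0],
 [1, 0, 0],
 [-1, -1, 1]]
  V a = (-4, 4, -1)
Solving gives a = (4, 0, 3).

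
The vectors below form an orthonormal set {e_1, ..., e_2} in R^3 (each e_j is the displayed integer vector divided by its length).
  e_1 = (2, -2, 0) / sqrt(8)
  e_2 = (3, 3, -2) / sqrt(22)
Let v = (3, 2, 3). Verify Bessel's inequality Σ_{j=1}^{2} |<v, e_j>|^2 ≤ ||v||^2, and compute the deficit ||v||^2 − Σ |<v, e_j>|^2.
Σ |<v, e_j>|^2 = 46/11; ||v||^2 = 22; deficit = 196/11

Write each e_j = u_j / sqrt(<u_j, u_j>) where u_j is the displayed integer vector. Then <v, e_j> = <v, u_j> / sqrt(<u_j, u_j>), so |<v, e_j>|^2 = <v, u_j>^2 / <u_j, u_j>.
Coefficients: <v, e_1> = 2/sqrt(8), <v, e_2> = 9/sqrt(22).
Square and sum: Σ |<v, e_j>|^2 = 46/11.
Compute ||v||^2 = v·v = 22.
Deficit = 22 − 46/11 = 196/11 ≥ 0, confirming Bessel's inequality. (The deficit equals ||v − Σ <v,e_j> e_j||^2, the squared distance from v to span{e_j}.)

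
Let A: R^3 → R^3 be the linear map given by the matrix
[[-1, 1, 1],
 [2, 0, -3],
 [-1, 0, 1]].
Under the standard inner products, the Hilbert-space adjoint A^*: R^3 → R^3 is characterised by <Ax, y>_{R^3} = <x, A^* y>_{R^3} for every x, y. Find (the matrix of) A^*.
A^* = A^T =
[[-1, 2, -1],
 [1, 0, 0],
 [1, -3, 1]]

For real matrices with standard dot products, the defining identity <Ax, y> = <x, A^* y> gives (Ax)^T y = x^T (A^*) y, i.e. x^T A^T y = x^T (A^*) y. Since this holds for all x, y, we must have A^* = A^T. Therefore
A^* =
[[-1, 2, -1],
 [1, 0, 0],
 [1, -3, 1]].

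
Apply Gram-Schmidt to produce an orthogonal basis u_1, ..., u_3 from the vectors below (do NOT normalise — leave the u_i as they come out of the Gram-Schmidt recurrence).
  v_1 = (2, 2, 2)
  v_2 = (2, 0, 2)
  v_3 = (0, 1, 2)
Orthogonal basis:
  u_1 = (2, 2, 2)
  u_2 = (2/3, -4/3, 2/3)
  u_3 = (-1, 0, 1)

Apply the Gram-Schmidt recurrence
  u_1 = v_1
  u_i = v_i − Σ_{j<i} ((v_i · u_j) / (u_j · u_j)) · u_j.

Step by step this gives:
  u_1 = (2, 2, 2)
  u_2 = (2/3, -4/3, 2/3)
  u_3 = (-1, 0, 1)

Orthogonality check:
  u_2 · u_1 = 0 (should be 0)
  u_3 · u_1 = 0 (should be 0)
  u_3 · u_2 = 0 (should be 0)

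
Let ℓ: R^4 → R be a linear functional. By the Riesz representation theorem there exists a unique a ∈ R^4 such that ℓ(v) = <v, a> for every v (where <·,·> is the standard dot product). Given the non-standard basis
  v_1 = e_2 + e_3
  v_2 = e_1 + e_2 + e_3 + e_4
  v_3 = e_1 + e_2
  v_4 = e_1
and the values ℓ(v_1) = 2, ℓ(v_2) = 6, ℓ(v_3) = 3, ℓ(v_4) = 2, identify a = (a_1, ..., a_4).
a = (2, 1, 1, 2)

Write a = (a_1, ..., a_4) in the standard basis. For each basis vector v_i, ℓ(v_i) = <v_i, a> is a linear equation in the a_j's. Collect the n equations into a matrix system V a = ℓ, where row i of V is v_i (expressed in the standard basis). Since V is invertible (lower-triangular with 1s on the diagonal, up to permutation), solve by back-substitution:
  V =
[[0, 1, 1, 0],
 [1, 1, 1, 1],
 [1, 1, 0, 0],
 [1, 0, 0, 0]]
  V a = (2, 6, 3, 2)
Solving gives a = (2, 1, 1, 2).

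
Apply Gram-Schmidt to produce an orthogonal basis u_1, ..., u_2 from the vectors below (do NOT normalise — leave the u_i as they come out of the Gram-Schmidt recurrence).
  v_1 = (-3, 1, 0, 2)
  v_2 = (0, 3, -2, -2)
Orthogonal basis:
  u_1 = (-3, 1, 0, 2)
  u_2 = (-3/14, 43/14, -2, -13/7)

Apply the Gram-Schmidt recurrence
  u_1 = v_1
  u_i = v_i − Σ_{j<i} ((v_i · u_j) / (u_j · u_j)) · u_j.

Step by step this gives:
  u_1 = (-3, 1, 0, 2)
  u_2 = (-3/14, 43/14, -2, -13/7)

Orthogonality check:
  u_2 · u_1 = 0 (should be 0)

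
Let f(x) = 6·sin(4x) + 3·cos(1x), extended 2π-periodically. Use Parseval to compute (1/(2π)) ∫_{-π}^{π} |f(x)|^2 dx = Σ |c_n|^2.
Σ |c_n|^2 = 45/2

Expand |f|^2 and use orthogonality of {sin(nx), cos(mx)} on [-π, π]:
  ∫_{-π}^{π} sin(nx)^2 dx = π, ∫ cos(mx)^2 dx = π, and cross terms integrate to 0.
So ∫_{-π}^{π} f(x)^2 dx = 6^2 · π + 3^2 · π = (36 + 9)π.
Divide by 2π: (36 + 9)/2 = 45/2.
By Parseval, this equals Σ |c_n|^2.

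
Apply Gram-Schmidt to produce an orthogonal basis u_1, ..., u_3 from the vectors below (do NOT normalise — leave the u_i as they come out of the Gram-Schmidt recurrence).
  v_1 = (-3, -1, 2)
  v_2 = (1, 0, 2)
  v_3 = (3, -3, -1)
Orthogonal basis:
  u_1 = (-3, -1, 2)
  u_2 = (17/14, 1/14, 13/7)
  u_3 = (62/69, -248/69, -31/69)

Apply the Gram-Schmidt recurrence
  u_1 = v_1
  u_i = v_i − Σ_{j<i} ((v_i · u_j) / (u_j · u_j)) · u_j.

Step by step this gives:
  u_1 = (-3, -1, 2)
  u_2 = (17/14, 1/14, 13/7)
  u_3 = (62/69, -248/69, -31/69)

Orthogonality check:
  u_2 · u_1 = 0 (should be 0)
  u_3 · u_1 = 0 (should be 0)
  u_3 · u_2 = 0 (should be 0)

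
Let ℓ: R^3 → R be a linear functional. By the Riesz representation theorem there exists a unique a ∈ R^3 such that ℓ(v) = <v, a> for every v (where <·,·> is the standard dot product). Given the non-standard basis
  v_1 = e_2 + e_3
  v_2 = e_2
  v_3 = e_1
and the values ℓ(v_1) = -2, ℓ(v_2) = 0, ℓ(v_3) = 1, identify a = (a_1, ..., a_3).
a = (1, 0, -2)

Write a = (a_1, ..., a_3) in the standard basis. For each basis vector v_i, ℓ(v_i) = <v_i, a> is a linear equation in the a_j's. Collect the n equations into a matrix system V a = ℓ, where row i of V is v_i (expressed in the standard basis). Since V is invertible (lower-triangular with 1s on the diagonal, up to permutation), solve by back-substitution:
  V =
[[0, 1, 1],
 [0, 1, 0],
 [1, 0, 0]]
  V a = (-2, 0, 1)
Solving gives a = (1, 0, -2).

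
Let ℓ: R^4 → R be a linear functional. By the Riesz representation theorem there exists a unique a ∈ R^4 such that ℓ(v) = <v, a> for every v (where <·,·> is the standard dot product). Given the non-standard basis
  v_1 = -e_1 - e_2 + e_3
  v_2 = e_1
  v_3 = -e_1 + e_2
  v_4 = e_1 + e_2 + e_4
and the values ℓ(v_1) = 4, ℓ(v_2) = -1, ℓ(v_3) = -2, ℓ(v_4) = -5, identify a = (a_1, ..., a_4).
a = (-1, -3, 0, -1)

Write a = (a_1, ..., a_4) in the standard basis. For each basis vector v_i, ℓ(v_i) = <v_i, a> is a linear equation in the a_j's. Collect the n equations into a matrix system V a = ℓ, where row i of V is v_i (expressed in the standard basis). Since V is invertible (lower-triangular with 1s on the diagonal, up to permutation), solve by back-substitution:
  V =
[[-1, -1, 1, 0],
 [1, 0, 0, 0],
 [-1, 1, 0, 0],
 [1, 1, 0, 1]]
  V a = (4, -1, -2, -5)
Solving gives a = (-1, -3, 0, -1).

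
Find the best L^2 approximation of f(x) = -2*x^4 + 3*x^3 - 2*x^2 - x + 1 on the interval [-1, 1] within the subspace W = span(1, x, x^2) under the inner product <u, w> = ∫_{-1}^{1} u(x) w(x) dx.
g(x) = -26*x^2/7 + 4*x/5 + 41/35

The best approximation g ∈ W is the orthogonal projection of f onto W. Writing g = a_0 + a_1 x + a_2 x^2, the coefficients solve the normal equations G · a = b where
  G_{ij} = <φ_i, φ_j> and b_i = <f, φ_i>, with φ_0 = 1, φ_1 = x, φ_2 = x^2.
G =
  [2, 0, 2/3]
  [0, 2/3, 0]
  [2/3, 0, 2/5],
b = (-2/15, 8/15, -74/105).
Solving gives a_0 = 41/35, a_1 = 4/5, a_2 = -26/7, so
  g(x) = -26*x^2/7 + 4*x/5 + 41/35.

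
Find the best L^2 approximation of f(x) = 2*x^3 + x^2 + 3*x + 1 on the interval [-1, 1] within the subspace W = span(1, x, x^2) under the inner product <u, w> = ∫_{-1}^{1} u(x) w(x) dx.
g(x) = x^2 + 21*x/5 + 1

The best approximation g ∈ W is the orthogonal projection of f onto W. Writing g = a_0 + a_1 x + a_2 x^2, the coefficients solve the normal equations G · a = b where
  G_{ij} = <φ_i, φ_j> and b_i = <f, φ_i>, with φ_0 = 1, φ_1 = x, φ_2 = x^2.
G =
  [2, 0, 2/3]
  [0, 2/3, 0]
  [2/3, 0, 2/5],
b = (8/3, 14/5, 16/15).
Solving gives a_0 = 1, a_1 = 21/5, a_2 = 1, so
  g(x) = x^2 + 21*x/5 + 1.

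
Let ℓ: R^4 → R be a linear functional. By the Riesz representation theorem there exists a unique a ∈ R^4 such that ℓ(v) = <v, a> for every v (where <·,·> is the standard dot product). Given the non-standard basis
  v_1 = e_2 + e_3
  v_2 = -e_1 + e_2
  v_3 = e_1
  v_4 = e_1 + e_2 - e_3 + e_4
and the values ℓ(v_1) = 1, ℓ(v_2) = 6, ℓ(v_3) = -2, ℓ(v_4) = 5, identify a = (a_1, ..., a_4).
a = (-2, 4, -3, 0)

Write a = (a_1, ..., a_4) in the standard basis. For each basis vector v_i, ℓ(v_i) = <v_i, a> is a linear equation in the a_j's. Collect the n equations into a matrix system V a = ℓ, where row i of V is v_i (expressed in the standard basis). Since V is invertible (lower-triangular with 1s on the diagonal, up to permutation), solve by back-substitution:
  V =
[[0, 1, 1, 0],
 [-1, 1, 0, 0],
 [1, 0, 0, 0],
 [1, 1, -1, 1]]
  V a = (1, 6, -2, 5)
Solving gives a = (-2, 4, -3, 0).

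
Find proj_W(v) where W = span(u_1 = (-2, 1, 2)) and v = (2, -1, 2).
proj_W(v) = (2/9, -1/9, -2/9)

Set up U = [u_1 | ... | u_1] ∈ R^(3×1). The projector onto W = col(U) is P = U (U^T U)^(-1) U^T.
Compute U^T U =
  [9],
and U^T v = (-1).
Solve U^T U · c = U^T v for the coefficients: c = (-1/9). The projection is proj_W(v) = U c.
Check: (v - proj_W(v)) · u_1 = 0  (should be 0).
Result: proj_W(v) = (2/9, -1/9, -2/9).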